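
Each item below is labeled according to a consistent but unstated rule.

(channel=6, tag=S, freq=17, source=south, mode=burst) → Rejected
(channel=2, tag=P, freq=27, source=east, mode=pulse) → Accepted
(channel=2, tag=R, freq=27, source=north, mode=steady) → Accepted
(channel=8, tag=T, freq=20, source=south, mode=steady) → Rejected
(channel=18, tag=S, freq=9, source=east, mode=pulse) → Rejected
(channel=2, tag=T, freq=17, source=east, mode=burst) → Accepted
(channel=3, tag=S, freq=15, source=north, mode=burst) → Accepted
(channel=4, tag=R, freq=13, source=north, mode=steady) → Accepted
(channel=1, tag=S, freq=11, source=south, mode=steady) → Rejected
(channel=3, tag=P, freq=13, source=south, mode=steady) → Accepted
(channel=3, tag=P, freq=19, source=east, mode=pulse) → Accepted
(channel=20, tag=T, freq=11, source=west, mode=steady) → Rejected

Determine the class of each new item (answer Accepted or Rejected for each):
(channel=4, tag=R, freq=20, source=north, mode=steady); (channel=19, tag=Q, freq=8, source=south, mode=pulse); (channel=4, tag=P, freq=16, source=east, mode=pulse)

The classifier is using: channel ≤ 4 AND freq ≥ 13.
(channel=4, tag=R, freq=20, source=north, mode=steady) → channel = 4, freq = 20 → Accepted. (channel=19, tag=Q, freq=8, source=south, mode=pulse) → channel = 19, freq = 8 → Rejected. (channel=4, tag=P, freq=16, source=east, mode=pulse) → channel = 4, freq = 16 → Accepted.

Accepted, Rejected, Accepted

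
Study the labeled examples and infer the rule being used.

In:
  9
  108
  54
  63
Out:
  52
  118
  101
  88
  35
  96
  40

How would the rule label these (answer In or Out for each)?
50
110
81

Out, Out, In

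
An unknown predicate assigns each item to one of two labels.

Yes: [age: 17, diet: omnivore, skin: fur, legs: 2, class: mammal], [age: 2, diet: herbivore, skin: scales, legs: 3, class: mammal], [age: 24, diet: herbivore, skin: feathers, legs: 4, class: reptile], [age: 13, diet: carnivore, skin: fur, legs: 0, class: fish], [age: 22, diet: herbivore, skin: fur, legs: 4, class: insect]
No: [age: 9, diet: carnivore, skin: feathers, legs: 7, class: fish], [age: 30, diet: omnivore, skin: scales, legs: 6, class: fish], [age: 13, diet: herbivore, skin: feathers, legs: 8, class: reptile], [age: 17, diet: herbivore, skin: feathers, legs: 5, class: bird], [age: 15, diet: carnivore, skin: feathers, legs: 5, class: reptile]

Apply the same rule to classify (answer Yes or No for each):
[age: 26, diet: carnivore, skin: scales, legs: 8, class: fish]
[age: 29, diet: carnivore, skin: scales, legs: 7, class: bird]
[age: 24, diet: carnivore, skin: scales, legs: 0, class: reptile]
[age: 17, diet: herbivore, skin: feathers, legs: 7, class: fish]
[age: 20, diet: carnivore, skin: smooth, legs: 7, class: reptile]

The distinguishing property — legs ≤ 4 — holds for all the 'Yes' cases and none of the 'No' cases.
No: [age: 26, diet: carnivore, skin: scales, legs: 8, class: fish], since legs = 8.
No: [age: 29, diet: carnivore, skin: scales, legs: 7, class: bird], since legs = 7.
Yes: [age: 24, diet: carnivore, skin: scales, legs: 0, class: reptile], since legs = 0.
No: [age: 17, diet: herbivore, skin: feathers, legs: 7, class: fish], since legs = 7.
No: [age: 20, diet: carnivore, skin: smooth, legs: 7, class: reptile], since legs = 7.

No, No, Yes, No, No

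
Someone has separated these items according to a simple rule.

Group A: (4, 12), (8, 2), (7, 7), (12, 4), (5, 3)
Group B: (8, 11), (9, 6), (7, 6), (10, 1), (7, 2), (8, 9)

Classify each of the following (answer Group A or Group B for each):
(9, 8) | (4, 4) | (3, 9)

The common property of the 'Group A' items is: sum is even. No 'Group B' item has it.
Group B: (9, 8), since 9+8 = 17. Group A: (4, 4), since 4+4 = 8. Group A: (3, 9), since 3+9 = 12.

Group B, Group A, Group A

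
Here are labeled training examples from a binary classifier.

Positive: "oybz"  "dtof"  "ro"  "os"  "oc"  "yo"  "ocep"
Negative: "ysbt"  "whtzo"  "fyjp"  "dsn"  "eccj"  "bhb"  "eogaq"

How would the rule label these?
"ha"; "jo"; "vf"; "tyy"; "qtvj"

Negative, Positive, Negative, Negative, Negative

The pattern is that an item is 'Positive' exactly when: even length AND contains 'o'.
"ha": length 2, no 'o' — does not pass, so Negative. "jo": length 2, has 'o' — meets the rule, so Positive. "vf": length 2, no 'o' — does not pass, so Negative. "tyy": length 3, no 'o' — does not pass, so Negative. "qtvj": length 4, no 'o' — does not pass, so Negative.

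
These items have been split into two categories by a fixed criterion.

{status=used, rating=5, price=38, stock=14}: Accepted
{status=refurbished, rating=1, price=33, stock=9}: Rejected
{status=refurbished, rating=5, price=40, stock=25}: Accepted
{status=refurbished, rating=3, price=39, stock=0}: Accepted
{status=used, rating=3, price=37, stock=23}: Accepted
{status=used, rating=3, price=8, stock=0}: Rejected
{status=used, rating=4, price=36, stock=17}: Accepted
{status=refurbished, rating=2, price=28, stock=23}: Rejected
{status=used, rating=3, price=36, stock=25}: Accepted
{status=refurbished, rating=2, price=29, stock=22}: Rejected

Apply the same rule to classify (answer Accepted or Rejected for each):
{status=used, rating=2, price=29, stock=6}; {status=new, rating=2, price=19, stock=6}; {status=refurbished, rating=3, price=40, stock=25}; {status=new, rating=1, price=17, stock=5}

All 'Accepted' examples share one property — price ≥ 36 — and every 'Rejected' example lacks it.
{status=used, rating=2, price=29, stock=6}: Rejected (price = 29).
{status=new, rating=2, price=19, stock=6}: Rejected (price = 19).
{status=refurbished, rating=3, price=40, stock=25}: Accepted (price = 40).
{status=new, rating=1, price=17, stock=5}: Rejected (price = 17).

Rejected, Rejected, Accepted, Rejected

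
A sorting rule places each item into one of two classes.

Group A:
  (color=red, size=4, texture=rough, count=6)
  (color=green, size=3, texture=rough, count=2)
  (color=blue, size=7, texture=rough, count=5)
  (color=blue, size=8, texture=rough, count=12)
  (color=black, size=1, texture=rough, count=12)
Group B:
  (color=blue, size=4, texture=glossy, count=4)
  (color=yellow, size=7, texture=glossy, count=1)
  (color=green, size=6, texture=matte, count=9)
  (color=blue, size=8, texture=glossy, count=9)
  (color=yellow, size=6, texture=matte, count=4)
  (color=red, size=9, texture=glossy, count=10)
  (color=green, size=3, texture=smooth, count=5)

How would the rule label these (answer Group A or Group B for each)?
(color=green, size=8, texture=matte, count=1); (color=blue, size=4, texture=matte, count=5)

Rule: texture is rough. This holds for each 'Group A' example and fails for each 'Group B' one.

Group B, Group B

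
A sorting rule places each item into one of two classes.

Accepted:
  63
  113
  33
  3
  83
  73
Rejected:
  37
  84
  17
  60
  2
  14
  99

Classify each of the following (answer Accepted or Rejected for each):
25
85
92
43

All 'Accepted' examples share one property — ends in digit 3 — and every 'Rejected' example lacks it.
25: last digit 5 — does not pass, so Rejected.
85: last digit 5 — does not pass, so Rejected.
92: last digit 2 — does not pass, so Rejected.
43: last digit 3 — checks out, so Accepted.

Rejected, Rejected, Rejected, Accepted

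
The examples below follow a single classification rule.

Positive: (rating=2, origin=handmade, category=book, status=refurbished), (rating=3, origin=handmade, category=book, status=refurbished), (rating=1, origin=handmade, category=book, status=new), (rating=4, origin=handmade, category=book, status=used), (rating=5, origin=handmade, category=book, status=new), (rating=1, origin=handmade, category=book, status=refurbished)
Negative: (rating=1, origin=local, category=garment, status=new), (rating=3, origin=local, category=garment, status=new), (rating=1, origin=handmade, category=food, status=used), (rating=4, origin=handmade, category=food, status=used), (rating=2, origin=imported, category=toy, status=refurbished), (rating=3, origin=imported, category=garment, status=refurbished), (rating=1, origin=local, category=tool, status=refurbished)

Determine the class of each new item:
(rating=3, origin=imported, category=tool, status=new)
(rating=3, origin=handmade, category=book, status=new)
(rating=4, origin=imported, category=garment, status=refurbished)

Negative, Positive, Negative

Looking at the examples, the only property every 'Positive' case has and every 'Negative' case lacks is: category is book.
Negative: (rating=3, origin=imported, category=tool, status=new), since category is tool. Positive: (rating=3, origin=handmade, category=book, status=new), since category is book. Negative: (rating=4, origin=imported, category=garment, status=refurbished), since category is garment.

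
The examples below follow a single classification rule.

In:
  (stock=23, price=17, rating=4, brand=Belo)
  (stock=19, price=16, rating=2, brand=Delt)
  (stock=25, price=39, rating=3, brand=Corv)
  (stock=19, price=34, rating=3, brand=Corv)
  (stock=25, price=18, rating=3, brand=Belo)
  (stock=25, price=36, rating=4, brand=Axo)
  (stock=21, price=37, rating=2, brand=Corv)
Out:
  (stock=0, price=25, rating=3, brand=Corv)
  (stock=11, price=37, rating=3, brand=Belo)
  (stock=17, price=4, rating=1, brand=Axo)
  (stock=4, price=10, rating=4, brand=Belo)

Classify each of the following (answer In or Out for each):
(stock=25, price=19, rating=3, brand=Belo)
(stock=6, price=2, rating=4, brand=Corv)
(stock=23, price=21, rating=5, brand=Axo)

The rule appears to be: stock ≥ 19.
In: (stock=25, price=19, rating=3, brand=Belo), since stock = 25.
Out: (stock=6, price=2, rating=4, brand=Corv), since stock = 6.
In: (stock=23, price=21, rating=5, brand=Axo), since stock = 23.

In, Out, In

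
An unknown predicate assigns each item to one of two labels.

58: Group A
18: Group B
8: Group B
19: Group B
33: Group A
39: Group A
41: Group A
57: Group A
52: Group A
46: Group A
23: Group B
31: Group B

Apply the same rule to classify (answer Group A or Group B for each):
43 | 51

Group A, Group A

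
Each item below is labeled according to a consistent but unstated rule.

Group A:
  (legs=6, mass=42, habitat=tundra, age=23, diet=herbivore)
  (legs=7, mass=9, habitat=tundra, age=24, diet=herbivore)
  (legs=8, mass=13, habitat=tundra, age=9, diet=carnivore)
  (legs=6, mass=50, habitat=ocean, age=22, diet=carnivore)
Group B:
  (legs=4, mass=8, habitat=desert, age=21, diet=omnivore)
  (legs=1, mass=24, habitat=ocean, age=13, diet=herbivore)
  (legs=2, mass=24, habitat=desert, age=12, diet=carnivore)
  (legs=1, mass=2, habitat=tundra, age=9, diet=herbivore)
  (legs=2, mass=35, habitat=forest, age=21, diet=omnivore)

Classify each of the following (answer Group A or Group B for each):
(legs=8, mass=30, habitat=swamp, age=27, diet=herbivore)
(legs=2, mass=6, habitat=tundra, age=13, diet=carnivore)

The common property of the 'Group A' items is: legs ≥ 6. No 'Group B' item has it.
(legs=8, mass=30, habitat=swamp, age=27, diet=herbivore): legs = 8, matches → Group A.
(legs=2, mass=6, habitat=tundra, age=13, diet=carnivore): legs = 2, does not satisfy this → Group B.

Group A, Group B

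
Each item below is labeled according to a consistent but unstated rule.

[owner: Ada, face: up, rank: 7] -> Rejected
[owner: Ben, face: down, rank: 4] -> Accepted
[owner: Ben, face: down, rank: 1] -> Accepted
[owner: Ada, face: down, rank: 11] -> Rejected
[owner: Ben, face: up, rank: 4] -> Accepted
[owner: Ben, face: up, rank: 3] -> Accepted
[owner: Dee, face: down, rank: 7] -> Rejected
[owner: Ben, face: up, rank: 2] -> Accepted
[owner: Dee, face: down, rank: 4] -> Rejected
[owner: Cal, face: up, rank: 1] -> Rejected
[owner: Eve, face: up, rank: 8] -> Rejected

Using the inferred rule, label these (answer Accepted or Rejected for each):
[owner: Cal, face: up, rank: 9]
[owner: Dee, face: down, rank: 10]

Rejected, Rejected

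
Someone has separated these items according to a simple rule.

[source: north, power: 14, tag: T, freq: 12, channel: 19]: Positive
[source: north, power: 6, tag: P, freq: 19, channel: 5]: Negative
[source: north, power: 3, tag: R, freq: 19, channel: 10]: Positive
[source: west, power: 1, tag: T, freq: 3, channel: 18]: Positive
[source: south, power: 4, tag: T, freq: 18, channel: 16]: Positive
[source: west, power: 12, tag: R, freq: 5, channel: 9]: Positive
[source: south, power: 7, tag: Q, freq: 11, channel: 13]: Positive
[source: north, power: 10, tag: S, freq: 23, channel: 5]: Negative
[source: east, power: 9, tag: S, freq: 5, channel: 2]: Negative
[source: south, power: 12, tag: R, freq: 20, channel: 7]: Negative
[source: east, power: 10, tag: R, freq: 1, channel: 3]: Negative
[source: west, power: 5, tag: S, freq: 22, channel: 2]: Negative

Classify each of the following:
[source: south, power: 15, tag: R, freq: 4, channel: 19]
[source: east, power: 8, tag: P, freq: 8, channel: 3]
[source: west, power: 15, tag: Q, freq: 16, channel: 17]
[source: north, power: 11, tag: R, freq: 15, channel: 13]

All 'Positive' examples share one property — channel ≥ 9 — and every 'Negative' example lacks it.

Positive, Negative, Positive, Positive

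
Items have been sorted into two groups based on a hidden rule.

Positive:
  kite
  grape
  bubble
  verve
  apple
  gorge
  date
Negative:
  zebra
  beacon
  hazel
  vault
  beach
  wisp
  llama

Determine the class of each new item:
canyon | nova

Negative, Negative

The simplest hypothesis consistent with all the labels is: ends with 'e'.
Negative: canyon, since ends with 'n'.
Negative: nova, since ends with 'a'.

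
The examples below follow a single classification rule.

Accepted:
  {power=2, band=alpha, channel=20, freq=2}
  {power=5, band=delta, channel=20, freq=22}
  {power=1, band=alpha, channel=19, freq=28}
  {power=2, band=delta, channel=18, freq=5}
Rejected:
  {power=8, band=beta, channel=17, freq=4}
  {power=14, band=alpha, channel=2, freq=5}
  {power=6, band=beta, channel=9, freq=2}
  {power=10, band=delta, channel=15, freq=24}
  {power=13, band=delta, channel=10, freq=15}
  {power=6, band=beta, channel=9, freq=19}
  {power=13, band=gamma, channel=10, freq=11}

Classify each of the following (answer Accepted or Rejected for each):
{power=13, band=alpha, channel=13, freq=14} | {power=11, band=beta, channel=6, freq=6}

Rejected, Rejected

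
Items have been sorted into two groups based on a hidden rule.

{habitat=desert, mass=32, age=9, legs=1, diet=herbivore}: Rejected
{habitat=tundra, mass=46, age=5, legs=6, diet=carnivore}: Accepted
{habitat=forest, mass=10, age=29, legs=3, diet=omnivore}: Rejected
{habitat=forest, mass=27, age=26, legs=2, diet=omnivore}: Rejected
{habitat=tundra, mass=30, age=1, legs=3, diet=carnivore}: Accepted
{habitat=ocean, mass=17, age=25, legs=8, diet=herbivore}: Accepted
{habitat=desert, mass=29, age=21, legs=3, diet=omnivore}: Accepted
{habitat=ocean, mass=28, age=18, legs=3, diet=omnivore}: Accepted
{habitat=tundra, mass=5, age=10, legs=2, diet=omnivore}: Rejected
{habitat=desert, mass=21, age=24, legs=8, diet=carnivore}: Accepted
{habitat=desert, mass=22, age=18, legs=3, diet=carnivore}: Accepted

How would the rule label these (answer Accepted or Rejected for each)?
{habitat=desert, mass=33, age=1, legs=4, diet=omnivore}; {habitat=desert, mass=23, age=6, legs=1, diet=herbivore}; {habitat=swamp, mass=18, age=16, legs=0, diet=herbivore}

The pattern is that an item is 'Accepted' exactly when: age ≤ 25 AND legs ≥ 3.
{habitat=desert, mass=33, age=1, legs=4, diet=omnivore}: age = 1, legs = 4 — satisfies this, so Accepted.
{habitat=desert, mass=23, age=6, legs=1, diet=herbivore}: age = 6, legs = 1 — does not satisfy this, so Rejected.
{habitat=swamp, mass=18, age=16, legs=0, diet=herbivore}: age = 16, legs = 0 — does not satisfy this, so Rejected.

Accepted, Rejected, Rejected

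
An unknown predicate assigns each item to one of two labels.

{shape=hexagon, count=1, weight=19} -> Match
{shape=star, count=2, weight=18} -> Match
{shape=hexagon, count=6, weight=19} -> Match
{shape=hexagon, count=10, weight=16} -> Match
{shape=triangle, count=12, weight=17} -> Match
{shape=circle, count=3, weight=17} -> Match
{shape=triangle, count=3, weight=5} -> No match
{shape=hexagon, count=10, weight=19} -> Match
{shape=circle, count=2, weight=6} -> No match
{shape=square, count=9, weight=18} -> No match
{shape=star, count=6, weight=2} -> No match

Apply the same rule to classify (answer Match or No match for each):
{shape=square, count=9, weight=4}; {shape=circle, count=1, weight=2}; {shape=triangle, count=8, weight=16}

No match, No match, Match

The classifier is using: weight ≥ 16 AND count ≠ 9.
{shape=square, count=9, weight=4} → weight = 4, count = 9 → No match. {shape=circle, count=1, weight=2} → weight = 2, count = 1 → No match. {shape=triangle, count=8, weight=16} → weight = 16, count = 8 → Match.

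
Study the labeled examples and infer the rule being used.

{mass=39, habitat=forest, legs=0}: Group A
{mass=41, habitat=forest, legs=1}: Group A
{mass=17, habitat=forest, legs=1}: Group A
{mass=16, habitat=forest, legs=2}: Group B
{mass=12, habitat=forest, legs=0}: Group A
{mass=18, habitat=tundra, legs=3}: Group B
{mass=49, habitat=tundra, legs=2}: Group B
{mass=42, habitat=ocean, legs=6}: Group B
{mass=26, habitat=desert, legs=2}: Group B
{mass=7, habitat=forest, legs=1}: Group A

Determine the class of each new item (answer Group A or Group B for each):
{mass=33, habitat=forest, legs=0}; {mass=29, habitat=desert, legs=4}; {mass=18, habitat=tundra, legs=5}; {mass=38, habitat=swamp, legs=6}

The pattern is that an item is 'Group A' exactly when: legs ≤ 1.
{mass=33, habitat=forest, legs=0} — legs = 0, hence Group A.
{mass=29, habitat=desert, legs=4} — legs = 4, hence Group B.
{mass=18, habitat=tundra, legs=5} — legs = 5, hence Group B.
{mass=38, habitat=swamp, legs=6} — legs = 6, hence Group B.

Group A, Group B, Group B, Group B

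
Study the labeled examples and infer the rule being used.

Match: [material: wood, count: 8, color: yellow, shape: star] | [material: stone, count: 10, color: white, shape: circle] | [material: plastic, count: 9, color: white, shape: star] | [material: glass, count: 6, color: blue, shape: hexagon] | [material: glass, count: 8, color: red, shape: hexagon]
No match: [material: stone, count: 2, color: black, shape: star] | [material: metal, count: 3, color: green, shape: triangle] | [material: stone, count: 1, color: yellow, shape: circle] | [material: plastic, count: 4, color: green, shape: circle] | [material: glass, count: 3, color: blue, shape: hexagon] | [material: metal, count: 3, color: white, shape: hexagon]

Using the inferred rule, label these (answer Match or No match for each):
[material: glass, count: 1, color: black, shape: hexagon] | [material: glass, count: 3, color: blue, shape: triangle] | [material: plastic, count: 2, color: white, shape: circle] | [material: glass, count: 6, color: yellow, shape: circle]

No match, No match, No match, Match

A rule that fits every label: count ≥ 6 — true of each 'Match' example, false of each 'No match' one.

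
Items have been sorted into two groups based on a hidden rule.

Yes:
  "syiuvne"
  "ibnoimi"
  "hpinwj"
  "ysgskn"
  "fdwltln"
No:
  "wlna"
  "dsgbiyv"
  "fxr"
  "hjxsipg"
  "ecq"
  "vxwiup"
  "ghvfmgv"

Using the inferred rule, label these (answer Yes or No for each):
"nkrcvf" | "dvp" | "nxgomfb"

Yes, No, Yes

The distinguishing property — length ≥ 6 AND contains 'n' — holds for all the 'Yes' cases and none of the 'No' cases.
"nkrcvf" → length 6, has 'n' → Yes.
"dvp" → length 3, no 'n' → No.
"nxgomfb" → length 7, has 'n' → Yes.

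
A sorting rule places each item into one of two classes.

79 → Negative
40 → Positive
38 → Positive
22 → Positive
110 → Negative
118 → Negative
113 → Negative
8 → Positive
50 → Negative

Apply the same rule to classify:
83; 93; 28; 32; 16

Negative, Negative, Positive, Positive, Positive

The distinguishing property — at most 40 — holds for all the 'Positive' cases and none of the 'Negative' cases.
83: 83 > 40, does not pass → Negative. 93: 93 > 40, does not pass → Negative. 28: 28 ≤ 40, has this property → Positive. 32: 32 ≤ 40, has this property → Positive. 16: 16 ≤ 40, has this property → Positive.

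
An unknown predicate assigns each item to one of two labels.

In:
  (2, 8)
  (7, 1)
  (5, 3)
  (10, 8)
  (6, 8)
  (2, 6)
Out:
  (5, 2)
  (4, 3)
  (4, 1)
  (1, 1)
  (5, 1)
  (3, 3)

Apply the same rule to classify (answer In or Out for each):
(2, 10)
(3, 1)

The rule appears to be: sum ≥ 8.
(2, 10): 2+10 = 12, fits → In. (3, 1): 3+1 = 4, fails this test → Out.

In, Out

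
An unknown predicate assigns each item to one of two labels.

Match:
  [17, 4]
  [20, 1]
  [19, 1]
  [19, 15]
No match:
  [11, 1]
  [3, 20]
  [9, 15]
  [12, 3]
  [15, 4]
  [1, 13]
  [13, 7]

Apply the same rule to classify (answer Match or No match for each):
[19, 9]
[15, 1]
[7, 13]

All 'Match' examples share one property — first ≥ 17 — and every 'No match' example lacks it.
[19, 9] → first 19 → Match. [15, 1] → first 15 → No match. [7, 13] → first 7 → No match.

Match, No match, No match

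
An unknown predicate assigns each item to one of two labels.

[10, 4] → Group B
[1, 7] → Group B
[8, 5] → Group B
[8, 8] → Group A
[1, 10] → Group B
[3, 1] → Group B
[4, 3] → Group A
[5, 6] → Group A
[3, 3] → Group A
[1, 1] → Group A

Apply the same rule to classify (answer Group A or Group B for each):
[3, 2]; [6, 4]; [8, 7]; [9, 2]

Group A, Group B, Group A, Group B

The classifier is using: |first − second| ≤ 1.
[3, 2]: |3−2| = 1 — qualifies, so Group A.
[6, 4]: |6−4| = 2 — lacks this property, so Group B.
[8, 7]: |8−7| = 1 — qualifies, so Group A.
[9, 2]: |9−2| = 7 — lacks this property, so Group B.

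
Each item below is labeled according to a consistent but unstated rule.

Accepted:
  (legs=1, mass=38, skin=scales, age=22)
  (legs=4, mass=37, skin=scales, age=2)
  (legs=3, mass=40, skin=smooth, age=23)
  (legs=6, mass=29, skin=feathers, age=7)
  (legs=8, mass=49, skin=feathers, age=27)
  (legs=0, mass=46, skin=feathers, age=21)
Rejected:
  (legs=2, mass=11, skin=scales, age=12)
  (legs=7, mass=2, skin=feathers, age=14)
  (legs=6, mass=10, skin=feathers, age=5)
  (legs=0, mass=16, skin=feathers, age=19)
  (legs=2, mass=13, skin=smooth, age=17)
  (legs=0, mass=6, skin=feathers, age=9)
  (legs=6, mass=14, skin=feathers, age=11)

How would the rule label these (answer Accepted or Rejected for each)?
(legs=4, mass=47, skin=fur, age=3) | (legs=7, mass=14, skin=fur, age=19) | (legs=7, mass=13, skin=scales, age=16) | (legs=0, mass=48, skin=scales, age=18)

Accepted, Rejected, Rejected, Accepted

Every 'Accepted' example satisfies: mass ≥ 29. None of the 'Rejected' examples do.
(legs=4, mass=47, skin=fur, age=3): mass = 47, qualifies → Accepted.
(legs=7, mass=14, skin=fur, age=19): mass = 14, does not pass → Rejected.
(legs=7, mass=13, skin=scales, age=16): mass = 13, does not pass → Rejected.
(legs=0, mass=48, skin=scales, age=18): mass = 48, qualifies → Accepted.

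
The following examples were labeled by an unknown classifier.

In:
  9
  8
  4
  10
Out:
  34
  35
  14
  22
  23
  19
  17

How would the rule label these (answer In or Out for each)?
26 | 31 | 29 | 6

Out, Out, Out, In

'In' ⟺ at most 10.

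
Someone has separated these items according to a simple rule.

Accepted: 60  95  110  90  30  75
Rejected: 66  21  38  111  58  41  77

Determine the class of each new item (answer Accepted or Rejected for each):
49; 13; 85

Rejected, Rejected, Accepted

A rule that fits every label: multiple of 5 — true of each 'Accepted' example, false of each 'Rejected' one.
49: 49 = 5·9 + 4, does not fit → Rejected. 13: 13 = 5·2 + 3, does not fit → Rejected. 85: 85 = 5·17, fits → Accepted.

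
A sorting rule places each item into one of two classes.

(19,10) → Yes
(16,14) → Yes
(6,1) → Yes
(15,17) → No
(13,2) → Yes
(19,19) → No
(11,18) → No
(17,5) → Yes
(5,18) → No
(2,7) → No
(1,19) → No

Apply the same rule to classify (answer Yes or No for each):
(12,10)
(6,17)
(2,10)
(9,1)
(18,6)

Yes, No, No, Yes, Yes

All 'Yes' examples share one property — first > second — and every 'No' example lacks it.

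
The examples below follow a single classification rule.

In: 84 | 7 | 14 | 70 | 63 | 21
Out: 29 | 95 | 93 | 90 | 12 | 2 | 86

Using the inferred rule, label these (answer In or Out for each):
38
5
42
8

Checking candidate rules against both groups, what survives is: multiple of 7.
38: Out (38 = 7·5 + 3).
5: Out (5 = 7·0 + 5).
42: In (42 = 7·6).
8: Out (8 = 7·1 + 1).

Out, Out, In, Out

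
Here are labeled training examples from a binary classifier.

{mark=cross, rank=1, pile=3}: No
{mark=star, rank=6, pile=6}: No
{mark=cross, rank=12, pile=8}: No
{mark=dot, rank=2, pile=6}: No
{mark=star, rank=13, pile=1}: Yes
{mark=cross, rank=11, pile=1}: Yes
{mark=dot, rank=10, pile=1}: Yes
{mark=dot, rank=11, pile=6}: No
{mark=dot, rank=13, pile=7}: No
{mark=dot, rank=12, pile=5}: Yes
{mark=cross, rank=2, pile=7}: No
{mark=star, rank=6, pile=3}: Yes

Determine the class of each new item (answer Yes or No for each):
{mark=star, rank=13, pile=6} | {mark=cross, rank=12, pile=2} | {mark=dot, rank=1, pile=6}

A rule that fits every label: rank ≥ 2 AND pile ≤ 5 — true of each 'Yes' example, false of each 'No' one.
{mark=star, rank=13, pile=6}: rank = 13, pile = 6, does not fit → No. {mark=cross, rank=12, pile=2}: rank = 12, pile = 2, fits → Yes. {mark=dot, rank=1, pile=6}: rank = 1, pile = 6, does not fit → No.

No, Yes, No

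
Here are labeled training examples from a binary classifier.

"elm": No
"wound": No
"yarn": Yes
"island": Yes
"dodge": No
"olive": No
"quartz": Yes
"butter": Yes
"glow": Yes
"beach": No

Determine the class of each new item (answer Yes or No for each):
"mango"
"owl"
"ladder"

Every 'Yes' example satisfies: even length. None of the 'No' examples do.
"mango": length 5, does not satisfy this → No. "owl": length 3, does not satisfy this → No. "ladder": length 6, matches → Yes.

No, No, Yes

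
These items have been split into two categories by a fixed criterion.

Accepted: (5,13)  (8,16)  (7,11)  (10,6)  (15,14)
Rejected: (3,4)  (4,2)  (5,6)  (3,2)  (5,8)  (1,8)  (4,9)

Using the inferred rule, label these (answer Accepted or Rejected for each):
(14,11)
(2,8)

Accepted, Rejected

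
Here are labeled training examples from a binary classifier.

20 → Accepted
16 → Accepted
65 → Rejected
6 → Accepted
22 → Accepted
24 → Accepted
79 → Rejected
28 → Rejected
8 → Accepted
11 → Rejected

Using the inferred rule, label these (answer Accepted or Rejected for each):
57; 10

The classifier is using: even AND at most 24.
Rejected: 57, since 57 is odd, 57 > 24. Accepted: 10, since 10 is even, 10 ≤ 24.

Rejected, Accepted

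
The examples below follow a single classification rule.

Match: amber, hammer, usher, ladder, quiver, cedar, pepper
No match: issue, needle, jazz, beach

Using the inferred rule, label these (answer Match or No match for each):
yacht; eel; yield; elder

No match, No match, No match, Match

All 'Match' examples share one property — contains 'r' — and every 'No match' example lacks it.
yacht: no 'r' — fails the rule, so No match. eel: no 'r' — fails the rule, so No match. yield: no 'r' — fails the rule, so No match. elder: has 'r' — passes, so Match.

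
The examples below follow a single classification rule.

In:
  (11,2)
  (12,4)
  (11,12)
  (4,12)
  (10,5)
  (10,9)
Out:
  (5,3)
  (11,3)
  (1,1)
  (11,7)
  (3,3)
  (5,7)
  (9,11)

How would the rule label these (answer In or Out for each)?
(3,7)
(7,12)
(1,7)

The simplest hypothesis consistent with all the labels is: product is even.

Out, In, Out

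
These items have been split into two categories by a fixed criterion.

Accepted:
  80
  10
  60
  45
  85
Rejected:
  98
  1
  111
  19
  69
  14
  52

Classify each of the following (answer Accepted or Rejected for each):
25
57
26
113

The distinguishing property — multiple of 5 — holds for all the 'Accepted' cases and none of the 'Rejected' cases.

Accepted, Rejected, Rejected, Rejected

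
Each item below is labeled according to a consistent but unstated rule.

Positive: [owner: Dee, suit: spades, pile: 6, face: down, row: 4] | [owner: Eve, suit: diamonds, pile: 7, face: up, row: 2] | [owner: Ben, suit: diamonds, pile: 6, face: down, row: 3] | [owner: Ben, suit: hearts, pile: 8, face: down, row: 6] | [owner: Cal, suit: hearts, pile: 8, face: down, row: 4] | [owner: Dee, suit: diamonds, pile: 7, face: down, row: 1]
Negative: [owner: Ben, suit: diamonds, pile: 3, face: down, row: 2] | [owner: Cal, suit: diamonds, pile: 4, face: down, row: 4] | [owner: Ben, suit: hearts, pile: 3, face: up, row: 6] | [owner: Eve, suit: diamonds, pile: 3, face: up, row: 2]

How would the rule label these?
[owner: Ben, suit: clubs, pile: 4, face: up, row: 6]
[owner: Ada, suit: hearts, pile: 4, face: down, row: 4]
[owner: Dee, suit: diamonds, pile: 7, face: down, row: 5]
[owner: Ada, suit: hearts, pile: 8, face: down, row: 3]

Negative, Negative, Positive, Positive

The rule appears to be: pile ≥ 6.
[owner: Ben, suit: clubs, pile: 4, face: up, row: 6]: pile = 4, doesn't match → Negative.
[owner: Ada, suit: hearts, pile: 4, face: down, row: 4]: pile = 4, doesn't match → Negative.
[owner: Dee, suit: diamonds, pile: 7, face: down, row: 5]: pile = 7, matches → Positive.
[owner: Ada, suit: hearts, pile: 8, face: down, row: 3]: pile = 8, matches → Positive.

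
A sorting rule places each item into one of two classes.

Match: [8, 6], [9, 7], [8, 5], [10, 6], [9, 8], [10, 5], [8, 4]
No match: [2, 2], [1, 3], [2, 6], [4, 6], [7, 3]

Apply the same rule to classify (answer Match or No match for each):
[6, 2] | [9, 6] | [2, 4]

The rule appears to be: sum ≥ 12.
[6, 2]: 6+2 = 8, does not fit → No match.
[9, 6]: 9+6 = 15, satisfies this → Match.
[2, 4]: 2+4 = 6, does not fit → No match.

No match, Match, No match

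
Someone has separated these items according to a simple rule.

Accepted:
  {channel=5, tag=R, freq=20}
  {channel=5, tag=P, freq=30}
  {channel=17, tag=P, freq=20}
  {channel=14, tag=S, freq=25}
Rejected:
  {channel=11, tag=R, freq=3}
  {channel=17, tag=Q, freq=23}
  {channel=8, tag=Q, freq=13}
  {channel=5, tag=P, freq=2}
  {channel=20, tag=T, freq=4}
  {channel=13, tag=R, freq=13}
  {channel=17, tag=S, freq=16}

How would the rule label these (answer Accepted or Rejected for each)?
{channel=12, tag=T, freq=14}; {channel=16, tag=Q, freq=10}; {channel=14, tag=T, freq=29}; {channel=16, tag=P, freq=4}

Rule: freq = 20 OR freq ≥ 25. This holds for each 'Accepted' example and fails for each 'Rejected' one.
{channel=12, tag=T, freq=14}: Rejected (freq = 14).
{channel=16, tag=Q, freq=10}: Rejected (freq = 10).
{channel=14, tag=T, freq=29}: Accepted (freq = 29).
{channel=16, tag=P, freq=4}: Rejected (freq = 4).

Rejected, Rejected, Accepted, Rejected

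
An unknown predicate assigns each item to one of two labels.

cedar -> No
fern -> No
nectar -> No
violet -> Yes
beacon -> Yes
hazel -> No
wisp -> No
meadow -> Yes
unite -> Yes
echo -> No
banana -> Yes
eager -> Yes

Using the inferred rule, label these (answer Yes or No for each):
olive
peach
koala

The classifier is using: has ≥ 3 vowels.
olive: 3 vowels — has this property, so Yes.
peach: 2 vowels — does not fit, so No.
koala: 3 vowels — has this property, so Yes.

Yes, No, Yes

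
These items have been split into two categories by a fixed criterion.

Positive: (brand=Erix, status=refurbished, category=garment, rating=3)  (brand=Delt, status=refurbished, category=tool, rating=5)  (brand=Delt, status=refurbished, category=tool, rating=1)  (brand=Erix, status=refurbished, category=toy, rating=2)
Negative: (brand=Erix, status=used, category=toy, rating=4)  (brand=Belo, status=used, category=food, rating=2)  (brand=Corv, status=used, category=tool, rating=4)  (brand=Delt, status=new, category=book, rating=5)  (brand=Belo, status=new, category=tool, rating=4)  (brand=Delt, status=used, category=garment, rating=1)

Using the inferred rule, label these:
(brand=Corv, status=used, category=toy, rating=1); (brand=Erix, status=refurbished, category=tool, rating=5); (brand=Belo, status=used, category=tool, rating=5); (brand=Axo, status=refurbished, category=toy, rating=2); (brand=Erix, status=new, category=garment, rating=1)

Negative, Positive, Negative, Positive, Negative

The common property of the 'Positive' items is: status is refurbished. No 'Negative' item has it.
(brand=Corv, status=used, category=toy, rating=1): Negative (status is used).
(brand=Erix, status=refurbished, category=tool, rating=5): Positive (status is refurbished).
(brand=Belo, status=used, category=tool, rating=5): Negative (status is used).
(brand=Axo, status=refurbished, category=toy, rating=2): Positive (status is refurbished).
(brand=Erix, status=new, category=garment, rating=1): Negative (status is new).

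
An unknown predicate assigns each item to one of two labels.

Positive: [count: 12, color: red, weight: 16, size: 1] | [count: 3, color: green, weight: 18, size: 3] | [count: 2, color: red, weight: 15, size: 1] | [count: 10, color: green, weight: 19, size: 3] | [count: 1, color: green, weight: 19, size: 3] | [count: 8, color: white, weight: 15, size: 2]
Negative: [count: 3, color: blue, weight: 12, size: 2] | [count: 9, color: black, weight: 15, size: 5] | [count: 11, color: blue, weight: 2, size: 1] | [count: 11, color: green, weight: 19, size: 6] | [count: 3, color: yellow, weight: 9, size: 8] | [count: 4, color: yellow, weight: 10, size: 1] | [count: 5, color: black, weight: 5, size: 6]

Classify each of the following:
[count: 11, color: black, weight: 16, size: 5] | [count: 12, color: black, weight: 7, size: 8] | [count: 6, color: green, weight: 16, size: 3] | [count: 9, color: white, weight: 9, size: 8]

Negative, Negative, Positive, Negative

All 'Positive' examples share one property — weight ≥ 15 AND size ≤ 3 — and every 'Negative' example lacks it.
[count: 11, color: black, weight: 16, size: 5] — weight = 16, size = 5, hence Negative. [count: 12, color: black, weight: 7, size: 8] — weight = 7, size = 8, hence Negative. [count: 6, color: green, weight: 16, size: 3] — weight = 16, size = 3, hence Positive. [count: 9, color: white, weight: 9, size: 8] — weight = 9, size = 8, hence Negative.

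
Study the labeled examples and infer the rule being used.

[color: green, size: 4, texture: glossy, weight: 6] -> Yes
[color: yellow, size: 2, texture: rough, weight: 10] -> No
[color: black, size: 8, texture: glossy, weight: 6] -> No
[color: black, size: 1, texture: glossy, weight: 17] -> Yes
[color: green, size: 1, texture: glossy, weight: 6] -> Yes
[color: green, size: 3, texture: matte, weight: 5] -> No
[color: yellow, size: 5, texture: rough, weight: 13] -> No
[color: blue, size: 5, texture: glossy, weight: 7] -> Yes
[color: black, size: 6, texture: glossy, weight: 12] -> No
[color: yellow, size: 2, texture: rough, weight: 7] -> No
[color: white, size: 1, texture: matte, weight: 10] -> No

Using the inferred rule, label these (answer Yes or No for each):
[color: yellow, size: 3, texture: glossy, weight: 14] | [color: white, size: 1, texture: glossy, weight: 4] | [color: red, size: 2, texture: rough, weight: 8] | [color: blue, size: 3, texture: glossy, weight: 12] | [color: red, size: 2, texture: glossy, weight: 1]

Yes, Yes, No, Yes, Yes

The pattern is that an item is 'Yes' exactly when: texture is glossy AND size ≤ 5.
[color: yellow, size: 3, texture: glossy, weight: 14] → texture is glossy, size = 3 → Yes. [color: white, size: 1, texture: glossy, weight: 4] → texture is glossy, size = 1 → Yes. [color: red, size: 2, texture: rough, weight: 8] → texture is rough, size = 2 → No. [color: blue, size: 3, texture: glossy, weight: 12] → texture is glossy, size = 3 → Yes. [color: red, size: 2, texture: glossy, weight: 1] → texture is glossy, size = 2 → Yes.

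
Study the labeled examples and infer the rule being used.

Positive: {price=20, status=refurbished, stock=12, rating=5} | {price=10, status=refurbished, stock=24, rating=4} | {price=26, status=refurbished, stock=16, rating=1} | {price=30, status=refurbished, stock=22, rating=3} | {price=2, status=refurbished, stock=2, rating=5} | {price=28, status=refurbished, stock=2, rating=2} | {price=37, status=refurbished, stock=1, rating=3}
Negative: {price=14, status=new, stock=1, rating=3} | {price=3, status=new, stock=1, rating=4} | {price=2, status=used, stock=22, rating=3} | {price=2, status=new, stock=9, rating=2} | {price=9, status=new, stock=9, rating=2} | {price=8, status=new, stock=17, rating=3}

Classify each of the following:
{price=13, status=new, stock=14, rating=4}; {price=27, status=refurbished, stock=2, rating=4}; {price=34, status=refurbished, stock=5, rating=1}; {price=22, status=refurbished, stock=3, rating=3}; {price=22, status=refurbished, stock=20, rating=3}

Checking candidate rules against both groups, what survives is: status is refurbished.
Negative: {price=13, status=new, stock=14, rating=4}, since status is new. Positive: {price=27, status=refurbished, stock=2, rating=4}, since status is refurbished. Positive: {price=34, status=refurbished, stock=5, rating=1}, since status is refurbished. Positive: {price=22, status=refurbished, stock=3, rating=3}, since status is refurbished. Positive: {price=22, status=refurbished, stock=20, rating=3}, since status is refurbished.

Negative, Positive, Positive, Positive, Positive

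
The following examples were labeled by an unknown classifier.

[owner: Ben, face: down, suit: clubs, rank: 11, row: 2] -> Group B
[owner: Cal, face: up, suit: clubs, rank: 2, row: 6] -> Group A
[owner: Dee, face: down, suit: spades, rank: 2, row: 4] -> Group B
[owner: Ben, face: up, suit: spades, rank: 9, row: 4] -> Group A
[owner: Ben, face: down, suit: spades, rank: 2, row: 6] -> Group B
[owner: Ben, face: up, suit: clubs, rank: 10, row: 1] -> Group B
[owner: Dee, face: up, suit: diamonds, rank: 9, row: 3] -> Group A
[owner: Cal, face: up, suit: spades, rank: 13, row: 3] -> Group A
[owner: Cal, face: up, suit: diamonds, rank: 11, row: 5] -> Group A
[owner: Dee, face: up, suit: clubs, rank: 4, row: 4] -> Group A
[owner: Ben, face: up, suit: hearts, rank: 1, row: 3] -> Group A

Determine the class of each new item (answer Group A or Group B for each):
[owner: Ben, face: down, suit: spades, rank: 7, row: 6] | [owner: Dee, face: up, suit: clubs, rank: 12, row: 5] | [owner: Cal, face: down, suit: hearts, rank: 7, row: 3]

Group B, Group A, Group B

The simplest hypothesis consistent with all the labels is: face is up AND row ≥ 2.
[owner: Ben, face: down, suit: spades, rank: 7, row: 6]: face is down, row = 6 — doesn't match, so Group B. [owner: Dee, face: up, suit: clubs, rank: 12, row: 5]: face is up, row = 5 — matches, so Group A. [owner: Cal, face: down, suit: hearts, rank: 7, row: 3]: face is down, row = 3 — doesn't match, so Group B.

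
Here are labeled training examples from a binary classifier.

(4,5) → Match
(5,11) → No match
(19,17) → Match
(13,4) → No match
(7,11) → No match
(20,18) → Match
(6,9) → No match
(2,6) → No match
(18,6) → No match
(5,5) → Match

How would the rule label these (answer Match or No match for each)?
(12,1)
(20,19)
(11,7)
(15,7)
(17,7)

The common property of the 'Match' items is: |first − second| ≤ 2. No 'No match' item has it.
(12,1): No match (|12−1| = 11). (20,19): Match (|20−19| = 1). (11,7): No match (|11−7| = 4). (15,7): No match (|15−7| = 8). (17,7): No match (|17−7| = 10).

No match, Match, No match, No match, No match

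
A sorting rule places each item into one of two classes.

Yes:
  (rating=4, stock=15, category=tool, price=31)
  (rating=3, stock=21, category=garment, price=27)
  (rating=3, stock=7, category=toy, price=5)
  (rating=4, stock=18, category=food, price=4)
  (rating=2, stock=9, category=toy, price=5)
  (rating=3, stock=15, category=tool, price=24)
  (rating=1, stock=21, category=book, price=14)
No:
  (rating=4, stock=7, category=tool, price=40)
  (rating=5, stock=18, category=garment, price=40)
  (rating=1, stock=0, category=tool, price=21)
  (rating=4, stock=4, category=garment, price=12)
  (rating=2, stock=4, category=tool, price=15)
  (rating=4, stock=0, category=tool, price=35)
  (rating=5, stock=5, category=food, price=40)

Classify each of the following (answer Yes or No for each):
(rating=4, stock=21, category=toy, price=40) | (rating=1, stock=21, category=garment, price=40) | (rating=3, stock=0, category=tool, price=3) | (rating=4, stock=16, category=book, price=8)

No, No, No, Yes

The distinguishing property — stock ≥ 5 AND price ≤ 31 — holds for all the 'Yes' cases and none of the 'No' cases.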